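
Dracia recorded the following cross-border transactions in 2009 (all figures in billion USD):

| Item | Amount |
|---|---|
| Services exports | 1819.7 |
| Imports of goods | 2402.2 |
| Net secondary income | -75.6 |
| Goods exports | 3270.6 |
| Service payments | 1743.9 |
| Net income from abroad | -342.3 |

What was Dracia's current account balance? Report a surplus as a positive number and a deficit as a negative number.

Goods balance = 3270.6 - 2402.2 = 868.4
Services balance = 1819.7 - 1743.9 = 75.8
Trade balance (goods + services) = 868.4 + 75.8 = 944.2
Net primary income = -342.3
Net secondary income = -75.6
Current account = 944.2 + (-342.3) + (-75.6) = 526.3

526.3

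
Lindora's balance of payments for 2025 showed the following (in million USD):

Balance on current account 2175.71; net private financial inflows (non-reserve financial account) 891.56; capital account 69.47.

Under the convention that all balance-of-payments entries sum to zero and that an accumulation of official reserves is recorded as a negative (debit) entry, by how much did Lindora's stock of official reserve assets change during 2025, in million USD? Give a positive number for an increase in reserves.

3136.74

Official reserve transactions balance = -(2175.71 + 69.47 + 891.56) = -3136.74
An accumulation of reserves is recorded as a debit (negative entry), so the change in the stock of reserves is the negative of that balance.
Change in official reserves = -(-3136.74) = 3136.74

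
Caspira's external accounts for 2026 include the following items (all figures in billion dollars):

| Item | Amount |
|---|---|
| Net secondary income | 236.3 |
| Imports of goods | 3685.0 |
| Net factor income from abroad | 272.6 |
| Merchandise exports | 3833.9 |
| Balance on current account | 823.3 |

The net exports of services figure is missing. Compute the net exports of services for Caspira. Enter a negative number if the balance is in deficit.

Current account = goods balance + services balance + net primary income + net secondary income
Sum of the known components = 657.8
Net exports of services = CA - (known components) = 823.3 - 657.8 = 165.5

165.5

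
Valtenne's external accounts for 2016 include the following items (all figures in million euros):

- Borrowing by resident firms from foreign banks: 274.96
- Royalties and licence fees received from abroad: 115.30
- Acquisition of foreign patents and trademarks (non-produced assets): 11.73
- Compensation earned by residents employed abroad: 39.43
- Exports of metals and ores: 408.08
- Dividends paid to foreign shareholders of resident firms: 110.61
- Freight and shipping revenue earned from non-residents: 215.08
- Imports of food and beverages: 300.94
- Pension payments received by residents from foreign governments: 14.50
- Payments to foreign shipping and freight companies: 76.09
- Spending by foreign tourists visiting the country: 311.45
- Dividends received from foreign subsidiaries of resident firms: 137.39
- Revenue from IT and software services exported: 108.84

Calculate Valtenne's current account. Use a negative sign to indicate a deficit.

Goods: -300.94 + 408.08 = 107.14
Services: 215.08 + 115.30 - 76.09 + 108.84 + 311.45 = 674.58
Primary income: -110.61 + 39.43 + 137.39 = 66.21
Secondary income: 14.50
Current account = 107.14 + 674.58 + 66.21 + 14.50 = 862.43
(Excluded from the current account — financial account: borrowing by resident firms from foreign banks 274.96; capital account: acquisition of foreign patents and trademarks (non-produced assets) 11.73.)

862.43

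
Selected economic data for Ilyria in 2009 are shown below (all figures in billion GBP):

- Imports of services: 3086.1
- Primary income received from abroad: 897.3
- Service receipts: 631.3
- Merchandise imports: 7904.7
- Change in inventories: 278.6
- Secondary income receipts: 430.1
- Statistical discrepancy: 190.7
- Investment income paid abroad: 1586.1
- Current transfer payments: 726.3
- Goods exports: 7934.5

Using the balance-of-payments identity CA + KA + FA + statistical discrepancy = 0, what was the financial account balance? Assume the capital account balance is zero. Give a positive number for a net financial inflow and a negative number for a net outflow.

3219.3

Goods balance = 7934.5 - 7904.7 = 29.8
Services balance = 631.3 - 3086.1 = -2454.8
Trade balance (goods + services) = 29.8 + (-2454.8) = -2425.0
Net primary income = 897.3 - 1586.1 = -688.8
Net secondary income = 430.1 - 726.3 = -296.2
Current account = -2425.0 + (-688.8) + (-296.2) = -3410.0
Financial account = -(-3410.0 + 190.7) = 3219.3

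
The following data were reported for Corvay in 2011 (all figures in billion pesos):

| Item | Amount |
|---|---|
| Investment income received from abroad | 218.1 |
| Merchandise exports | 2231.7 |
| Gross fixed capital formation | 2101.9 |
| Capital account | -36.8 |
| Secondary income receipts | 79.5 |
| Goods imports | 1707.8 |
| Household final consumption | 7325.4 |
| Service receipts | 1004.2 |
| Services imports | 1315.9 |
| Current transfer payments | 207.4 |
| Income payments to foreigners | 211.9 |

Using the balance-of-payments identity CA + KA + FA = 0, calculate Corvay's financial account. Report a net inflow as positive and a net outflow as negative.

Goods balance = 2231.7 - 1707.8 = 523.9
Services balance = 1004.2 - 1315.9 = -311.7
Trade balance (goods + services) = 523.9 + (-311.7) = 212.2
Net primary income = 218.1 - 211.9 = 6.2
Net secondary income = 79.5 - 207.4 = -127.9
Current account = 212.2 + 6.2 + (-127.9) = 90.5
Financial account = -(90.5 + (-36.8)) = -53.7

-53.7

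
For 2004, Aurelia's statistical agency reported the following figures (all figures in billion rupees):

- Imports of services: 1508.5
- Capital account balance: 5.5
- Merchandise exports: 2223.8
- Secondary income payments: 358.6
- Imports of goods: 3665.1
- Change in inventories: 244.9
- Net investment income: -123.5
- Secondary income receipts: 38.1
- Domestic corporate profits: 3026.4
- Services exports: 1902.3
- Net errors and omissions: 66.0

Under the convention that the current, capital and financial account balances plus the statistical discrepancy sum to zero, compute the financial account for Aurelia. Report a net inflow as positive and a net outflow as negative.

Goods balance = 2223.8 - 3665.1 = -1441.3
Services balance = 1902.3 - 1508.5 = 393.8
Trade balance (goods + services) = -1441.3 + 393.8 = -1047.5
Net primary income = -123.5
Net secondary income = 38.1 - 358.6 = -320.5
Current account = -1047.5 + (-123.5) + (-320.5) = -1491.5
Financial account = -(-1491.5 + 5.5 + 66.0) = 1420.0

1420.0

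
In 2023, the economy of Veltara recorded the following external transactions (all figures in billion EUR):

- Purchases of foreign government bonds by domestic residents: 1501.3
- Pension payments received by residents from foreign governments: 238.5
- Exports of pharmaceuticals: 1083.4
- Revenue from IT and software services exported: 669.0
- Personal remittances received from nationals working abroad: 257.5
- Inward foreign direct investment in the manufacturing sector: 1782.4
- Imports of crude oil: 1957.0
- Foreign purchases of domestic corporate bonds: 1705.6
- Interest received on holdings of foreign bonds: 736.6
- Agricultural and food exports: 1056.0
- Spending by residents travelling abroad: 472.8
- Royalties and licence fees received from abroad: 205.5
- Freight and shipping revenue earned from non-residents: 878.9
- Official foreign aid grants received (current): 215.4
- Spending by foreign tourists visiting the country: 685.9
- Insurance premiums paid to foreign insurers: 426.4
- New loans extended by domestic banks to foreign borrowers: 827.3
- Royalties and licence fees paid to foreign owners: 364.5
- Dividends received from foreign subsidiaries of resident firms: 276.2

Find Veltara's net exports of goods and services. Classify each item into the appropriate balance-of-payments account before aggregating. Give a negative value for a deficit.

1358.0

Goods: 1056.0 - 1957.0 + 1083.4 = 182.4
Services: -364.5 + 878.9 + 669.0 + 685.9 - 426.4 + 205.5 - 472.8 = 1175.6
Trade balance = 182.4 + 1175.6 = 1358.0
(Excluded from the trade balance — financial account: purchases of foreign government bonds by domestic residents 1501.3, inward foreign direct investment in the manufacturing sector 1782.4, foreign purchases of domestic corporate bonds 1705.6, new loans extended by domestic banks to foreign borrowers 827.3; secondary income: pension payments received by residents from foreign governments 238.5, personal remittances received from nationals working abroad 257.5, official foreign aid grants received (current) 215.4; primary income: interest received on holdings of foreign bonds 736.6, dividends received from foreign subsidiaries of resident firms 276.2.)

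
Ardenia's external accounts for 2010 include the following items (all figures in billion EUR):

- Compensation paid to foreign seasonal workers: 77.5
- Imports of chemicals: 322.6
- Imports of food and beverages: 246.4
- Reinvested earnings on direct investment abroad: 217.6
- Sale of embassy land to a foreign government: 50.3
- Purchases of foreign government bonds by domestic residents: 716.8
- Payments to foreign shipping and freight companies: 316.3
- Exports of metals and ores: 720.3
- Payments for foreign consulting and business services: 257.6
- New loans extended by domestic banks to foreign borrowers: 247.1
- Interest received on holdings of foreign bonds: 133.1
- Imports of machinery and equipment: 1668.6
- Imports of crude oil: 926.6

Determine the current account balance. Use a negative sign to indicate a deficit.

-2744.6

Goods: -1668.6 - 246.4 - 322.6 - 926.6 + 720.3 = -2443.9
Services: -257.6 - 316.3 = -573.9
Primary income: 217.6 + 133.1 - 77.5 = 273.2
Current account = (-2443.9) + (-573.9) + 273.2 = -2744.6
(Excluded from the current account — capital account: sale of embassy land to a foreign government 50.3; financial account: purchases of foreign government bonds by domestic residents 716.8, new loans extended by domestic banks to foreign borrowers 247.1.)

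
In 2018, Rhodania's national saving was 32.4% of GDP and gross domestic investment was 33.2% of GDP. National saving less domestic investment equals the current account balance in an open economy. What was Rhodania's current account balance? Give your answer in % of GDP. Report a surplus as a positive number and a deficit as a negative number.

S - I = CA (net lending to the rest of the world).
CA = S - I = 32.4 - 33.2 = -0.8

-0.8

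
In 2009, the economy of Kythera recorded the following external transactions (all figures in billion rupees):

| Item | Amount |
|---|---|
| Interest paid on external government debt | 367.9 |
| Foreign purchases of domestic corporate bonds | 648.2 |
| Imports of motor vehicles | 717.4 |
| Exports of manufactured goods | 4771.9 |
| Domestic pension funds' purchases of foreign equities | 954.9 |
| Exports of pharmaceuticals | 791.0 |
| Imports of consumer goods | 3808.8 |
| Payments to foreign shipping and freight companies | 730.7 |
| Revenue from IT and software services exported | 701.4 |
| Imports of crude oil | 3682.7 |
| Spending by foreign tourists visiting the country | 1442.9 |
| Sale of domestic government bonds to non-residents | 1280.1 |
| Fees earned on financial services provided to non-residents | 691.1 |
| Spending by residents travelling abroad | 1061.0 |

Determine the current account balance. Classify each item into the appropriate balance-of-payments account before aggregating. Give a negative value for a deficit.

Goods: -3682.7 + 4771.9 - 717.4 - 3808.8 + 791.0 = -2646.0
Services: 1442.9 + 701.4 + 691.1 - 1061.0 - 730.7 = 1043.7
Primary income: -367.9
Current account = (-2646.0) + 1043.7 + (-367.9) = -1970.2
(Excluded from the current account — financial account: foreign purchases of domestic corporate bonds 648.2, domestic pension funds' purchases of foreign equities 954.9, sale of domestic government bonds to non-residents 1280.1.)

-1970.2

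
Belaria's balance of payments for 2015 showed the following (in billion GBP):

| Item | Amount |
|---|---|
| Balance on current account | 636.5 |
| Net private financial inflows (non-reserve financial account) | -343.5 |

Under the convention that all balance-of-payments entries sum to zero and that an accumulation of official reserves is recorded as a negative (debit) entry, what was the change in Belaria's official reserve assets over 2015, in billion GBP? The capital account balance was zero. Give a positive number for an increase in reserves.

Official reserve transactions balance = -(636.5 + (-343.5)) = -293.0
An accumulation of reserves is recorded as a debit (negative entry), so the change in the stock of reserves is the negative of that balance.
Change in official reserves = -(-293.0) = 293.0

293.0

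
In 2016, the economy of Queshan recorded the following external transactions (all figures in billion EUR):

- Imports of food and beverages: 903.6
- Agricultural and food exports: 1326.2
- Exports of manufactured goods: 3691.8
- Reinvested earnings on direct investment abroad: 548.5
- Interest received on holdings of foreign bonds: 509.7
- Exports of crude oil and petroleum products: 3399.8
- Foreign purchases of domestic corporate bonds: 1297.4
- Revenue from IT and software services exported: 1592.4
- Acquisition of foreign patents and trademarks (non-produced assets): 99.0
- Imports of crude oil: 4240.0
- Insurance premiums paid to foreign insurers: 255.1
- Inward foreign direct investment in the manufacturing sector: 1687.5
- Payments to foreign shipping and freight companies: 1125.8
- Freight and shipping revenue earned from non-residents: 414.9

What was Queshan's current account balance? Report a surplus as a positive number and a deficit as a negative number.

Goods: 3691.8 - 903.6 - 4240.0 + 1326.2 + 3399.8 = 3274.2
Services: 1592.4 - 255.1 + 414.9 - 1125.8 = 626.4
Primary income: 509.7 + 548.5 = 1058.2
Current account = 3274.2 + 626.4 + 1058.2 = 4958.8
(Excluded from the current account — financial account: foreign purchases of domestic corporate bonds 1297.4, inward foreign direct investment in the manufacturing sector 1687.5; capital account: acquisition of foreign patents and trademarks (non-produced assets) 99.0.)

4958.8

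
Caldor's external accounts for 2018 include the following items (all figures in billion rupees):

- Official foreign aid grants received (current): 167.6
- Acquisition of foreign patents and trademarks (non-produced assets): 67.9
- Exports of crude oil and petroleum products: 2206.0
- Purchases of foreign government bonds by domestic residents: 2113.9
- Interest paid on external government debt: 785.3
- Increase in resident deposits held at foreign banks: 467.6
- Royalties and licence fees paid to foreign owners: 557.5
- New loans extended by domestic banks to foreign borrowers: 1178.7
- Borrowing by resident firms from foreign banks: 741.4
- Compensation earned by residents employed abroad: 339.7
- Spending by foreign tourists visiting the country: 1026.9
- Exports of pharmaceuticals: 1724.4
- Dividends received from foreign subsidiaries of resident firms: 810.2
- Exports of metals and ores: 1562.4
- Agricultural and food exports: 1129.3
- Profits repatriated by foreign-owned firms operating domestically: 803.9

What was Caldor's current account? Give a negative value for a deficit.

6819.8

Goods: 1562.4 + 1129.3 + 1724.4 + 2206.0 = 6622.1
Services: 1026.9 - 557.5 = 469.4
Primary income: 339.7 - 803.9 - 785.3 + 810.2 = -439.3
Secondary income: 167.6
Current account = 6622.1 + 469.4 + (-439.3) + 167.6 = 6819.8
(Excluded from the current account — capital account: acquisition of foreign patents and trademarks (non-produced assets) 67.9; financial account: purchases of foreign government bonds by domestic residents 2113.9, increase in resident deposits held at foreign banks 467.6, new loans extended by domestic banks to foreign borrowers 1178.7, borrowing by resident firms from foreign banks 741.4.)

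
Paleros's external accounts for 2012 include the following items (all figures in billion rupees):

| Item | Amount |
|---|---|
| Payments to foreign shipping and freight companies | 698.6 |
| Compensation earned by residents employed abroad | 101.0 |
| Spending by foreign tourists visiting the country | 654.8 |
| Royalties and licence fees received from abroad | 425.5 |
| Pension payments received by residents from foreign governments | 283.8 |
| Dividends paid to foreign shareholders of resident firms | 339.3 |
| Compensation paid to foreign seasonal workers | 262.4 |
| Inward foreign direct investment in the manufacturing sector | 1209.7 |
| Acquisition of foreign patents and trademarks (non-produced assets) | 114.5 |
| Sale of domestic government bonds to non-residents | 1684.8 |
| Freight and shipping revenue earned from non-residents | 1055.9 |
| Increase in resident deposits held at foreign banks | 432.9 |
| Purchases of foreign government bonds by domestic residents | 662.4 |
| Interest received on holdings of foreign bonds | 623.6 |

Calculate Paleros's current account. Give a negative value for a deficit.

Services: 425.5 + 654.8 + 1055.9 - 698.6 = 1437.6
Primary income: 623.6 + 101.0 - 339.3 - 262.4 = 122.9
Secondary income: 283.8
Current account = 1437.6 + 122.9 + 283.8 = 1844.3
(Excluded from the current account — financial account: inward foreign direct investment in the manufacturing sector 1209.7, sale of domestic government bonds to non-residents 1684.8, increase in resident deposits held at foreign banks 432.9, purchases of foreign government bonds by domestic residents 662.4; capital account: acquisition of foreign patents and trademarks (non-produced assets) 114.5.)

1844.3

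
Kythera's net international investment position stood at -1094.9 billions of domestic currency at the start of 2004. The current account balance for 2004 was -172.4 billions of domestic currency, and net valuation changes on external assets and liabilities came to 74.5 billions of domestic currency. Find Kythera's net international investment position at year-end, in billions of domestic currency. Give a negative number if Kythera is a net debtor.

-1192.8

Change in NIIP = current account + net valuation change = -172.4 + 74.5 = -97.9
End-of-year NIIP = -1094.9 + (-97.9) = -1192.8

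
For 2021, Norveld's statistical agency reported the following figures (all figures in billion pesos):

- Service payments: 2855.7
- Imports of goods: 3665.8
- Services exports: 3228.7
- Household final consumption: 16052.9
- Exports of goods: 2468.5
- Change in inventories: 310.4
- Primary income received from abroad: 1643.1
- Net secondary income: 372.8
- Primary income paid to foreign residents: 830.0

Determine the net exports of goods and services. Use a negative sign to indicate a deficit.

Goods balance = 2468.5 - 3665.8 = -1197.3
Services balance = 3228.7 - 2855.7 = 373.0
Trade balance (goods + services) = -1197.3 + 373.0 = -824.3

-824.3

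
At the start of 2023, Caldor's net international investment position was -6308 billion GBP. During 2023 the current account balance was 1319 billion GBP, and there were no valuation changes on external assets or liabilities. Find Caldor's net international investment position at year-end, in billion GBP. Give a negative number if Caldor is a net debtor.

-4989

With no valuation effects, change in NIIP = current account = 1319
End-of-year NIIP = -6308 + 1319 = -4989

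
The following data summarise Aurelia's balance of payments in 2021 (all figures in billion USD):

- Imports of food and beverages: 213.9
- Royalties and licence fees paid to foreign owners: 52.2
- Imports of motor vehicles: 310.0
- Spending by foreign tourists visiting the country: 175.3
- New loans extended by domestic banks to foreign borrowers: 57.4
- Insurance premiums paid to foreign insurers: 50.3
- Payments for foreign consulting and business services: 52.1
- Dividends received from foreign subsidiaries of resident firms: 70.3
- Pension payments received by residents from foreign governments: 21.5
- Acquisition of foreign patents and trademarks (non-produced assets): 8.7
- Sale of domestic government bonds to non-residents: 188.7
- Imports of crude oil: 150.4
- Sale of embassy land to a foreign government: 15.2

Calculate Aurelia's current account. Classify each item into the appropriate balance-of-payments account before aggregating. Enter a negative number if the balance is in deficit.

-561.8

Goods: -310.0 - 150.4 - 213.9 = -674.3
Services: -52.1 + 175.3 - 52.2 - 50.3 = 20.7
Primary income: 70.3
Secondary income: 21.5
Current account = (-674.3) + 20.7 + 70.3 + 21.5 = -561.8
(Excluded from the current account — financial account: new loans extended by domestic banks to foreign borrowers 57.4, sale of domestic government bonds to non-residents 188.7; capital account: acquisition of foreign patents and trademarks (non-produced assets) 8.7, sale of embassy land to a foreign government 15.2.)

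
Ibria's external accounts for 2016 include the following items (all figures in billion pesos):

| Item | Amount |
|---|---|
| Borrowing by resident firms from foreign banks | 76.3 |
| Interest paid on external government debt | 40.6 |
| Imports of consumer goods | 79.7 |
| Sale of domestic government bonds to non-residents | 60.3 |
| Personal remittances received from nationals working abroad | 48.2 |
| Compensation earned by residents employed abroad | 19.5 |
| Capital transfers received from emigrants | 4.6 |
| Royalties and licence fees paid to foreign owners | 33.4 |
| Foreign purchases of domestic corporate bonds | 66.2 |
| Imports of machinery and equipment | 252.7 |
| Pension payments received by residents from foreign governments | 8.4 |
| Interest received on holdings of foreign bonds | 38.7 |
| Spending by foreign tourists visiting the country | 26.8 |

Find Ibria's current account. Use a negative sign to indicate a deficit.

Goods: -252.7 - 79.7 = -332.4
Services: 26.8 - 33.4 = -6.6
Primary income: 38.7 - 40.6 + 19.5 = 17.6
Secondary income: 48.2 + 8.4 = 56.6
Current account = (-332.4) + (-6.6) + 17.6 + 56.6 = -264.8
(Excluded from the current account — financial account: borrowing by resident firms from foreign banks 76.3, sale of domestic government bonds to non-residents 60.3, foreign purchases of domestic corporate bonds 66.2; capital account: capital transfers received from emigrants 4.6.)

-264.8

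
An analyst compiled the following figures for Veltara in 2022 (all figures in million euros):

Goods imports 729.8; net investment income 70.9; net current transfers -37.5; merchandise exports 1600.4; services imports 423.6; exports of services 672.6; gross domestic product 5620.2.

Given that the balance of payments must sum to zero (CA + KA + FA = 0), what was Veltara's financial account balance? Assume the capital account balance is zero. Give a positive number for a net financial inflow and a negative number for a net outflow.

Goods balance = 1600.4 - 729.8 = 870.6
Services balance = 672.6 - 423.6 = 249.0
Trade balance (goods + services) = 870.6 + 249.0 = 1119.6
Net primary income = 70.9
Net secondary income = -37.5
Current account = 1119.6 + 70.9 + (-37.5) = 1153.0
Financial account = -(1153.0) = -1153.0

-1153.0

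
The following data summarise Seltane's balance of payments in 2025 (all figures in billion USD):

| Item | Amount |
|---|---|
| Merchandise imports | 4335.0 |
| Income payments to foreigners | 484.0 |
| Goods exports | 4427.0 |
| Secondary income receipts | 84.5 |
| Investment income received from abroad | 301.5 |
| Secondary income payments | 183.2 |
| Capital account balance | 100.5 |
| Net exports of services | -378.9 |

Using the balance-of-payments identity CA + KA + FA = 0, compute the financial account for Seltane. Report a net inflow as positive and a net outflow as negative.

Goods balance = 4427.0 - 4335.0 = 92.0
Services balance = -378.9
Trade balance (goods + services) = 92.0 + (-378.9) = -286.9
Net primary income = 301.5 - 484.0 = -182.5
Net secondary income = 84.5 - 183.2 = -98.7
Current account = -286.9 + (-182.5) + (-98.7) = -568.1
Financial account = -(-568.1 + 100.5) = 467.6

467.6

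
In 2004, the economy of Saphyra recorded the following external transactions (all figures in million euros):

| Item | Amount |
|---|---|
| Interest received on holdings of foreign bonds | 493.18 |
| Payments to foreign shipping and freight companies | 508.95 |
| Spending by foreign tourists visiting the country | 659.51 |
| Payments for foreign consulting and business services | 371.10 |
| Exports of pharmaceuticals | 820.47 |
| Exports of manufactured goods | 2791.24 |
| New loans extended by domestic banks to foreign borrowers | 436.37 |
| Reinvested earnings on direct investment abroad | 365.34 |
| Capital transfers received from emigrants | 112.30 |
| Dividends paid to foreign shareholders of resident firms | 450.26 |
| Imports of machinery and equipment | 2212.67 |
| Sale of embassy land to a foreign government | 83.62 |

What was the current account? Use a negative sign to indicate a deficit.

Goods: 2791.24 + 820.47 - 2212.67 = 1399.04
Services: -508.95 - 371.10 + 659.51 = -220.54
Primary income: -450.26 + 493.18 + 365.34 = 408.26
Current account = 1399.04 + (-220.54) + 408.26 = 1586.76
(Excluded from the current account — financial account: new loans extended by domestic banks to foreign borrowers 436.37; capital account: capital transfers received from emigrants 112.30, sale of embassy land to a foreign government 83.62.)

1586.76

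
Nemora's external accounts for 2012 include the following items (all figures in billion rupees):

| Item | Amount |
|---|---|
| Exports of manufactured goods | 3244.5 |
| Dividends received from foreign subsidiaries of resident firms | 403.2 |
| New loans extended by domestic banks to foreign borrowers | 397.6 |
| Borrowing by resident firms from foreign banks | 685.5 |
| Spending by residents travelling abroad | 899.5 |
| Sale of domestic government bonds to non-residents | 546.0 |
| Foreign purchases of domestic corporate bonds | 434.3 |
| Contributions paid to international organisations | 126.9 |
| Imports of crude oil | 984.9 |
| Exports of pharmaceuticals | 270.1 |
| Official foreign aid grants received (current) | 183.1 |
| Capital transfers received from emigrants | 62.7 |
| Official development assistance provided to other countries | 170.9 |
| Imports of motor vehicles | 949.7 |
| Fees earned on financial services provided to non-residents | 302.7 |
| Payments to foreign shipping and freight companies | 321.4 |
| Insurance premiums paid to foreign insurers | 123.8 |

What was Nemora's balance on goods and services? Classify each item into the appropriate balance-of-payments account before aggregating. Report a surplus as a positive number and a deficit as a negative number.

Goods: 270.1 - 949.7 + 3244.5 - 984.9 = 1580.0
Services: -123.8 - 899.5 + 302.7 - 321.4 = -1042.0
Trade balance = 1580.0 + (-1042.0) = 538.0
(Excluded from the trade balance — primary income: dividends received from foreign subsidiaries of resident firms 403.2; financial account: new loans extended by domestic banks to foreign borrowers 397.6, borrowing by resident firms from foreign banks 685.5, sale of domestic government bonds to non-residents 546.0, foreign purchases of domestic corporate bonds 434.3; secondary income: contributions paid to international organisations 126.9, official foreign aid grants received (current) 183.1, official development assistance provided to other countries 170.9; capital account: capital transfers received from emigrants 62.7.)

538.0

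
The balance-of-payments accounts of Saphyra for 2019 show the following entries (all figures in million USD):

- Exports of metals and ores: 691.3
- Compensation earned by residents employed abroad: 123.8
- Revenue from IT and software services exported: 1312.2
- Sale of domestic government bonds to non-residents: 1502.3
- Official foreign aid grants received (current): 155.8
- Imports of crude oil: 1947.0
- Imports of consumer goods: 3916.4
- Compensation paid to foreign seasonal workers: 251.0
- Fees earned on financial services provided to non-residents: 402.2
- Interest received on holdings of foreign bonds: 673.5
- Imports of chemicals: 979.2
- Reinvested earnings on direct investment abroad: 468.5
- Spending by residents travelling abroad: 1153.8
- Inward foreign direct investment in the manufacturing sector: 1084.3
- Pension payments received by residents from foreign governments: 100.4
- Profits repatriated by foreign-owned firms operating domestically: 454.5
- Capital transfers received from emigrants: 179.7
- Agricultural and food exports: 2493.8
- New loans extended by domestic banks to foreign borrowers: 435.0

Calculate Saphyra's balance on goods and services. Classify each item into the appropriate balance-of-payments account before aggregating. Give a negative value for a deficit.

Goods: 2493.8 + 691.3 - 979.2 - 3916.4 - 1947.0 = -3657.5
Services: 1312.2 - 1153.8 + 402.2 = 560.6
Trade balance = -3657.5 + 560.6 = -3096.9
(Excluded from the trade balance — primary income: compensation earned by residents employed abroad 123.8, compensation paid to foreign seasonal workers 251.0, interest received on holdings of foreign bonds 673.5, reinvested earnings on direct investment abroad 468.5, profits repatriated by foreign-owned firms operating domestically 454.5; financial account: sale of domestic government bonds to non-residents 1502.3, inward foreign direct investment in the manufacturing sector 1084.3, new loans extended by domestic banks to foreign borrowers 435.0; secondary income: official foreign aid grants received (current) 155.8, pension payments received by residents from foreign governments 100.4; capital account: capital transfers received from emigrants 179.7.)

-3096.9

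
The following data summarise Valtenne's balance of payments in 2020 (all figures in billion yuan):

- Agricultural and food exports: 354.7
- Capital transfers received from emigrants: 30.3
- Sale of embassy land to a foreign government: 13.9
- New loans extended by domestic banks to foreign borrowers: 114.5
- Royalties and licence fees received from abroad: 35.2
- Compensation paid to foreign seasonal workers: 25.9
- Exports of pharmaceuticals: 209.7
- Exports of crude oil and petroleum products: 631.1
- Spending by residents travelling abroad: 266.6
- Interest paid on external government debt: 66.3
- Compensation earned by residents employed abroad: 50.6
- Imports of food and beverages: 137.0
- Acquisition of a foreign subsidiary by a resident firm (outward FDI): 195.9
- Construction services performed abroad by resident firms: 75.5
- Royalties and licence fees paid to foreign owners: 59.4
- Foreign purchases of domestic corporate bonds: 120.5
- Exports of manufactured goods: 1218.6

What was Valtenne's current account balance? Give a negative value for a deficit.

2020.2

Goods: 209.7 - 137.0 + 631.1 + 1218.6 + 354.7 = 2277.1
Services: 35.2 - 266.6 - 59.4 + 75.5 = -215.3
Primary income: -25.9 - 66.3 + 50.6 = -41.6
Current account = 2277.1 + (-215.3) + (-41.6) = 2020.2
(Excluded from the current account — capital account: capital transfers received from emigrants 30.3, sale of embassy land to a foreign government 13.9; financial account: new loans extended by domestic banks to foreign borrowers 114.5, acquisition of a foreign subsidiary by a resident firm (outward FDI) 195.9, foreign purchases of domestic corporate bonds 120.5.)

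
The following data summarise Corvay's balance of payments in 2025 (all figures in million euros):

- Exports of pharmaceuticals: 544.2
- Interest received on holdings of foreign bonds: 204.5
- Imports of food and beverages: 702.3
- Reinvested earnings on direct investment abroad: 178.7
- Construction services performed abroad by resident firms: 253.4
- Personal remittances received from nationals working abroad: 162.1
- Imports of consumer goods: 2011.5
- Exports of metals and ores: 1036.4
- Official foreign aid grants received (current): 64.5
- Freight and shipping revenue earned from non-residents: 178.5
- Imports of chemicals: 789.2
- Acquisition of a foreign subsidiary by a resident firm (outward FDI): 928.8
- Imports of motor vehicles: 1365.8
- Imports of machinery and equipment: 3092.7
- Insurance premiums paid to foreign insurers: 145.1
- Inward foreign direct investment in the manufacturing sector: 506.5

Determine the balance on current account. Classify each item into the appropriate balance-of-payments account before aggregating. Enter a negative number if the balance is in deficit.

-5484.3

Goods: 1036.4 - 1365.8 - 3092.7 - 2011.5 - 702.3 + 544.2 - 789.2 = -6380.9
Services: 253.4 - 145.1 + 178.5 = 286.8
Primary income: 178.7 + 204.5 = 383.2
Secondary income: 162.1 + 64.5 = 226.6
Current account = (-6380.9) + 286.8 + 383.2 + 226.6 = -5484.3
(Excluded from the current account — financial account: acquisition of a foreign subsidiary by a resident firm (outward FDI) 928.8, inward foreign direct investment in the manufacturing sector 506.5.)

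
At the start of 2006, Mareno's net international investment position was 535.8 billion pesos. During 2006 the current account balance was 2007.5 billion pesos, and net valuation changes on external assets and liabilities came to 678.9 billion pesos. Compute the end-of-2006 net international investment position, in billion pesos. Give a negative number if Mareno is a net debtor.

3222.2

Change in NIIP = current account + net valuation change = 2007.5 + 678.9 = 2686.4
End-of-year NIIP = 535.8 + 2686.4 = 3222.2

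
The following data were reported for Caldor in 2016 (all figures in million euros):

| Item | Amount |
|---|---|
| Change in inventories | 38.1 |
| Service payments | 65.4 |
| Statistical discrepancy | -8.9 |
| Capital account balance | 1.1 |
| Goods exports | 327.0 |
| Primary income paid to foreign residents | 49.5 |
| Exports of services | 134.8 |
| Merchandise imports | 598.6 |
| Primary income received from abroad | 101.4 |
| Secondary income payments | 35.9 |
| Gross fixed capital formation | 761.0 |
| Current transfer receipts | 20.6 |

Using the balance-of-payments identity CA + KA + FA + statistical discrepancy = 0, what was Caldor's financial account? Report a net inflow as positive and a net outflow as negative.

Goods balance = 327.0 - 598.6 = -271.6
Services balance = 134.8 - 65.4 = 69.4
Trade balance (goods + services) = -271.6 + 69.4 = -202.2
Net primary income = 101.4 - 49.5 = 51.9
Net secondary income = 20.6 - 35.9 = -15.3
Current account = -202.2 + 51.9 + (-15.3) = -165.6
Financial account = -(-165.6 + 1.1 + (-8.9)) = 173.4

173.4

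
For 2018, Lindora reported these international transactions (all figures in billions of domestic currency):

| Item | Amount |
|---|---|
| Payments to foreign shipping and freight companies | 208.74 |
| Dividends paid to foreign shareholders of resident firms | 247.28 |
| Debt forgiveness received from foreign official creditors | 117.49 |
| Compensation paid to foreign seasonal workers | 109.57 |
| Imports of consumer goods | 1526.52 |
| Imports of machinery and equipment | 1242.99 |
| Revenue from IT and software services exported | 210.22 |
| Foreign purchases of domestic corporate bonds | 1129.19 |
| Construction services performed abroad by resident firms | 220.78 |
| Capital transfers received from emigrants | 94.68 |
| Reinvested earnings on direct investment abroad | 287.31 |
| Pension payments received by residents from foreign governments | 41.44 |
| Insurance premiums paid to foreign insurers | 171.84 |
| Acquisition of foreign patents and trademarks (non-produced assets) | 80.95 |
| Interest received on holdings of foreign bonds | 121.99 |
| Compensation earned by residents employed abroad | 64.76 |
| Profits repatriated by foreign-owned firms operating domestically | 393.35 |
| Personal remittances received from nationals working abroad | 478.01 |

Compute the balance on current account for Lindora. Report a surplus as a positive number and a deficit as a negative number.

-2475.78

Goods: -1242.99 - 1526.52 = -2769.51
Services: -171.84 + 220.78 - 208.74 + 210.22 = 50.42
Primary income: 64.76 - 393.35 - 247.28 - 109.57 + 287.31 + 121.99 = -276.14
Secondary income: 41.44 + 478.01 = 519.45
Current account = (-2769.51) + 50.42 + (-276.14) + 519.45 = -2475.78
(Excluded from the current account — capital account: debt forgiveness received from foreign official creditors 117.49, capital transfers received from emigrants 94.68, acquisition of foreign patents and trademarks (non-produced assets) 80.95; financial account: foreign purchases of domestic corporate bonds 1129.19.)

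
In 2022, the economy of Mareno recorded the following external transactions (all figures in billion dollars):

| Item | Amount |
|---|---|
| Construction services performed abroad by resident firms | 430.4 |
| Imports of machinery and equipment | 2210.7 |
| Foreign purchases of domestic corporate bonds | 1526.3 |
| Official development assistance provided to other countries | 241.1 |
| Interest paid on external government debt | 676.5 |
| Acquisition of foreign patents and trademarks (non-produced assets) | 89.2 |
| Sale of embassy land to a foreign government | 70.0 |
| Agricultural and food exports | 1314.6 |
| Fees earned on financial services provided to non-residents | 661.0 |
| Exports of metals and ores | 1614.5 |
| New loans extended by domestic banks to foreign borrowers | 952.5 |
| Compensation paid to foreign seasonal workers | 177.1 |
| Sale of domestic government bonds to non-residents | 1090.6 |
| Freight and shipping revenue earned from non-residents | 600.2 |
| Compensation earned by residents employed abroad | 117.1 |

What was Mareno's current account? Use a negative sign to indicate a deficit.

1432.4

Goods: 1614.5 - 2210.7 + 1314.6 = 718.4
Services: 430.4 + 661.0 + 600.2 = 1691.6
Primary income: -177.1 - 676.5 + 117.1 = -736.5
Secondary income: -241.1
Current account = 718.4 + 1691.6 + (-736.5) + (-241.1) = 1432.4
(Excluded from the current account — financial account: foreign purchases of domestic corporate bonds 1526.3, new loans extended by domestic banks to foreign borrowers 952.5, sale of domestic government bonds to non-residents 1090.6; capital account: acquisition of foreign patents and trademarks (non-produced assets) 89.2, sale of embassy land to a foreign government 70.0.)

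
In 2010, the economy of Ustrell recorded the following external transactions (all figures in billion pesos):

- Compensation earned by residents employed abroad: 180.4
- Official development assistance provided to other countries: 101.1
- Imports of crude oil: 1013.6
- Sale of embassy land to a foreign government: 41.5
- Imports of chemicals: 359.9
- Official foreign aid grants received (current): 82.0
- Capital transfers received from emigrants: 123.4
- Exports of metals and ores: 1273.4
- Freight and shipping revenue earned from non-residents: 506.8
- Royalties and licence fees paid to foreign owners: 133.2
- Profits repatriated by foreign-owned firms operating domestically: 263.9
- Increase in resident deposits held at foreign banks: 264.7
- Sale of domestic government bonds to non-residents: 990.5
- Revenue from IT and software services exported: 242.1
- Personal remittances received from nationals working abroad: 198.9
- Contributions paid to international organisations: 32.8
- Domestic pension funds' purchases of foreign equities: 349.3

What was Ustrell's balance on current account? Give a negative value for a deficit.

579.1

Goods: -1013.6 + 1273.4 - 359.9 = -100.1
Services: 506.8 + 242.1 - 133.2 = 615.7
Primary income: -263.9 + 180.4 = -83.5
Secondary income: -32.8 + 82.0 - 101.1 + 198.9 = 147.0
Current account = (-100.1) + 615.7 + (-83.5) + 147.0 = 579.1
(Excluded from the current account — capital account: sale of embassy land to a foreign government 41.5, capital transfers received from emigrants 123.4; financial account: increase in resident deposits held at foreign banks 264.7, sale of domestic government bonds to non-residents 990.5, domestic pension funds' purchases of foreign equities 349.3.)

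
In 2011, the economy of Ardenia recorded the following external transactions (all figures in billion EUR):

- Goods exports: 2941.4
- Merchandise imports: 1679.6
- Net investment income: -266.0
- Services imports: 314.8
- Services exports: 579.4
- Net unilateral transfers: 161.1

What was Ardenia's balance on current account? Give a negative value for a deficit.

1421.5

Goods balance = 2941.4 - 1679.6 = 1261.8
Services balance = 579.4 - 314.8 = 264.6
Trade balance (goods + services) = 1261.8 + 264.6 = 1526.4
Net primary income = -266.0
Net secondary income = 161.1
Current account = 1526.4 + (-266.0) + 161.1 = 1421.5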